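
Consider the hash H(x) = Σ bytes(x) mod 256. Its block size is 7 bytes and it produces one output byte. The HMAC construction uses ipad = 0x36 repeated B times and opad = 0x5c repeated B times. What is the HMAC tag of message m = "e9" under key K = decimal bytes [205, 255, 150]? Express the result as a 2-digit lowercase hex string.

Key decimal bytes [205, 255, 150] = cd ff 96 is 3 bytes ≤ B = 7; zero-pad to 7 bytes: K' = cd ff 96 00 00 00 00.
K' ⊕ ipad = fb c9 a0 36 36 36 36.  K' ⊕ opad = 91 a3 ca 5c 5c 5c 5c.
Inner input = (K'⊕ipad) ∥ m = fb c9 a0 36 36 36 36 ∥ 65 39.
Inner hash: sum = 251+201+160+54+54+54+54+101+57 = 986; mod 256 = 218 → da.
Outer input = (K'⊕opad) ∥ inner = 91 a3 ca 5c 5c 5c 5c ∥ da.
Outer hash (tag): sum = 145+163+202+92+92+92+92+218 = 1096; mod 256 = 72 → 48.

48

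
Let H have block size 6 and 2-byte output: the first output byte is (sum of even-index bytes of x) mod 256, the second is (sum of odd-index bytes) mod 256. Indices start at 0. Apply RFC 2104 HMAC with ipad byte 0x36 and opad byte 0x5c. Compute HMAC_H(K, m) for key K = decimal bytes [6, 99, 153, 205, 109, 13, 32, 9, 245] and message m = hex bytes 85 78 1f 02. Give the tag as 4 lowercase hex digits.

Key decimal bytes [6, 99, 153, 205, 109, 13, 32, 9, 245] = 06 63 99 cd 6d 0d 20 09 f5 is 9 bytes > B = 6, so hash it first: H(key) = 21 46, then zero-pad to 6 bytes: K' = 21 46 00 00 00 00.
K' ⊕ ipad = 17 70 36 36 36 36.  K' ⊕ opad = 7d 1a 5c 5c 5c 5c.
Inner input = (K'⊕ipad) ∥ m = 17 70 36 36 36 36 ∥ 85 78 1f 02.
Inner hash: even-index sum = 295 mod 256 = 39; odd-index sum = 342 mod 256 = 86 → 27 56.
Outer input = (K'⊕opad) ∥ inner = 7d 1a 5c 5c 5c 5c ∥ 27 56.
Outer hash (tag): even-index sum = 348 mod 256 = 92; odd-index sum = 296 mod 256 = 40 → 5c 28.

5c28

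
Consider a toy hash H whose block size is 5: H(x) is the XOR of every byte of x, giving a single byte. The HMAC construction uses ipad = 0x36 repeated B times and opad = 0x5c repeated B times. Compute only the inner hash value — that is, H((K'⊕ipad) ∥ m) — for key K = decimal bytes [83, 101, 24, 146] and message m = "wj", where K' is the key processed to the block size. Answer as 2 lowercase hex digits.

Key decimal bytes [83, 101, 24, 146] = 53 65 18 92 is 4 bytes ≤ B = 5; zero-pad to 5 bytes: K' = 53 65 18 92 00.
K' ⊕ ipad = 65 53 2e a4 36.
Inner input = 65 53 2e a4 36 ∥ 77 6a.
Inner hash: XOR 65⊕53⊕2e⊕a4⊕36⊕77⊕6a = 97.

97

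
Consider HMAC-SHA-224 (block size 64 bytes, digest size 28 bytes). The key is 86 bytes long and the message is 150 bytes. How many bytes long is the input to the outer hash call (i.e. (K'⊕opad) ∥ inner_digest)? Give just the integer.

Key is 86 > 64 bytes, so it is hashed to 28 bytes then zero-padded to 64: |K'| = 64.
Outer input = (K'⊕opad) ∥ H(inner) → 64 + 28 = 92 bytes.

92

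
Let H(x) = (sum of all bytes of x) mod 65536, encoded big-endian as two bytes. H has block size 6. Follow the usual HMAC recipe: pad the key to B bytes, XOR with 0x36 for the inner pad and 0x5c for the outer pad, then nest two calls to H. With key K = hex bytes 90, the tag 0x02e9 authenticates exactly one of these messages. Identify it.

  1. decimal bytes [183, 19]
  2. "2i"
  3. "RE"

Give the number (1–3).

Key hex bytes 90 is 1 byte ≤ B = 6; zero-pad to 6 bytes: K' = 90 00 00 00 00 00.
K' ⊕ ipad = a6 36 36 36 36 36; K' ⊕ opad = cc 5c 5c 5c 5c 5c.
m1: inner = H(a6 36 36 36 36 36 b7 13) = 02 7e; tag = H(cc 5c 5c 5c 5c 5c 02 7e) = 0318
m2: inner = H(a6 36 36 36 36 36 32 69) = 02 4f; tag = H(cc 5c 5c 5c 5c 5c 02 4f) = 02e9 ← matches
m3: inner = H(a6 36 36 36 36 36 52 45) = 02 4b; tag = H(cc 5c 5c 5c 5c 5c 02 4b) = 02e5

2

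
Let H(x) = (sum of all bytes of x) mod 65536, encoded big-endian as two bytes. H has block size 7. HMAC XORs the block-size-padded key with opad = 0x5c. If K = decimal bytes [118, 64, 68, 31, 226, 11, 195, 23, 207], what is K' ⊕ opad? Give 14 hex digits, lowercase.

Key decimal bytes [118, 64, 68, 31, 226, 11, 195, 23, 207] = 76 40 44 1f e2 0b c3 17 cf is 9 bytes > B = 7, so hash it first: H(key) = 03 af, then zero-pad to 7 bytes: K' = 03 af 00 00 00 00 00.
XOR each byte with 0x5c: 03⊕5c=5f, af⊕5c=f3, 00⊕5c=5c, 00⊕5c=5c, 00⊕5c=5c, 00⊕5c=5c, 00⊕5c=5c.

5ff35c5c5c5c5c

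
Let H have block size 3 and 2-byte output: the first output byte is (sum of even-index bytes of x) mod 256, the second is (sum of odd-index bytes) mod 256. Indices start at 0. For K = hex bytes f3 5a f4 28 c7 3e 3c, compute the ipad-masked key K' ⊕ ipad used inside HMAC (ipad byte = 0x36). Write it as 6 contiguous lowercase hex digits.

Key hex bytes f3 5a f4 28 c7 3e 3c is 7 bytes > B = 3, so hash it first: H(key) = ea c0, then zero-pad to 3 bytes: K' = ea c0 00.
XOR each byte with 0x36: ea⊕36=dc, c0⊕36=f6, 00⊕36=36.

dcf636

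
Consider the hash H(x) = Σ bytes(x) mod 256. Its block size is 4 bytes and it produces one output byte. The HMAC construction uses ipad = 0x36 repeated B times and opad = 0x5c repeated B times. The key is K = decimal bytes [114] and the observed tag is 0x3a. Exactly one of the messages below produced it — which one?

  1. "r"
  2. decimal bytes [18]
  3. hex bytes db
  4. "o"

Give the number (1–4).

2

Key decimal bytes [114] = 72 is 1 byte ≤ B = 4; zero-pad to 4 bytes: K' = 72 00 00 00.
K' ⊕ ipad = 44 36 36 36; K' ⊕ opad = 2e 5c 5c 5c.
m1: inner = H(44 36 36 36 72) = 58; tag = H(2e 5c 5c 5c 58) = 9a
m2: inner = H(44 36 36 36 12) = f8; tag = H(2e 5c 5c 5c f8) = 3a ← matches
m3: inner = H(44 36 36 36 db) = c1; tag = H(2e 5c 5c 5c c1) = 03
m4: inner = H(44 36 36 36 6f) = 55; tag = H(2e 5c 5c 5c 55) = 97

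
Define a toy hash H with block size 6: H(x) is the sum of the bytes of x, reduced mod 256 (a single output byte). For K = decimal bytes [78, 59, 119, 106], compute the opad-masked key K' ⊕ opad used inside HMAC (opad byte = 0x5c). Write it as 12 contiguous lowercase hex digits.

Key decimal bytes [78, 59, 119, 106] = 4e 3b 77 6a is 4 bytes ≤ B = 6; zero-pad to 6 bytes: K' = 4e 3b 77 6a 00 00.
XOR each byte with 0x5c: 4e⊕5c=12, 3b⊕5c=67, 77⊕5c=2b, 6a⊕5c=36, 00⊕5c=5c, 00⊕5c=5c.

12672b365c5c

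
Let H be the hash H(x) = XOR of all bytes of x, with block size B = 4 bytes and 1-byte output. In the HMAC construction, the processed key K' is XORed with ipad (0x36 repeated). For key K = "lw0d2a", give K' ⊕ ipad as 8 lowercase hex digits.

2a363636

Key "lw0d2a" = 6c 77 30 64 32 61 is 6 bytes > B = 4, so hash it first: H(key) = 1c, then zero-pad to 4 bytes: K' = 1c 00 00 00.
XOR each byte with 0x36: 1c⊕36=2a, 00⊕36=36, 00⊕36=36, 00⊕36=36.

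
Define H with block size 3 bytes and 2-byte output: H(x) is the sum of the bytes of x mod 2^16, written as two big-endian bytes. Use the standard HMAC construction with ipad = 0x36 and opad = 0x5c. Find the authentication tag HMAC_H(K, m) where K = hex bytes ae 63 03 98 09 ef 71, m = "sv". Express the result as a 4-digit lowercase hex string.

Key hex bytes ae 63 03 98 09 ef 71 is 7 bytes > B = 3, so hash it first: H(key) = 03 15, then zero-pad to 3 bytes: K' = 03 15 00.
K' ⊕ ipad = 35 23 36.  K' ⊕ opad = 5f 49 5c.
Inner input = (K'⊕ipad) ∥ m = 35 23 36 ∥ 73 76.
Inner hash: sum = 53+35+54+115+118 = 375 → 01 77.
Outer input = (K'⊕opad) ∥ inner = 5f 49 5c ∥ 01 77.
Outer hash (tag): sum = 95+73+92+1+119 = 380 → 01 7c.

017c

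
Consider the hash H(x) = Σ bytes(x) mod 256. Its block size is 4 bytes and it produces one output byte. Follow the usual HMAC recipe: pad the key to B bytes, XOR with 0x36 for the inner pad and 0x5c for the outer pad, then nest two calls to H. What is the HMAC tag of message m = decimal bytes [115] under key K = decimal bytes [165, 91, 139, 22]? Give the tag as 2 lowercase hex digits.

71

Key decimal bytes [165, 91, 139, 22] = a5 5b 8b 16 is exactly B = 4 bytes: K' = a5 5b 8b 16.
K' ⊕ ipad = 93 6d bd 20.  K' ⊕ opad = f9 07 d7 4a.
Inner input = (K'⊕ipad) ∥ m = 93 6d bd 20 ∥ 73.
Inner hash: sum = 147+109+189+32+115 = 592; mod 256 = 80 → 50.
Outer input = (K'⊕opad) ∥ inner = f9 07 d7 4a ∥ 50.
Outer hash (tag): sum = 249+7+215+74+80 = 625; mod 256 = 113 → 71.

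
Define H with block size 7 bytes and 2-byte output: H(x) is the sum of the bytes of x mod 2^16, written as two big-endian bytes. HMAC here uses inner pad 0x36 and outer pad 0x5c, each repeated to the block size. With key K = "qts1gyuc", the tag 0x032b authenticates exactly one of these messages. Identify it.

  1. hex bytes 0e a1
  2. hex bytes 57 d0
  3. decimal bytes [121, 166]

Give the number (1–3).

Key "qts1gyuc" = 71 74 73 31 67 79 75 63 is 8 bytes > B = 7, so hash it first: H(key) = 03 41, then zero-pad to 7 bytes: K' = 03 41 00 00 00 00 00.
K' ⊕ ipad = 35 77 36 36 36 36 36; K' ⊕ opad = 5f 1d 5c 5c 5c 5c 5c.
m1: inner = H(35 77 36 36 36 36 36 0e a1) = 02 69; tag = H(5f 1d 5c 5c 5c 5c 5c 02 69) = 02b3
m2: inner = H(35 77 36 36 36 36 36 57 d0) = 02 e1; tag = H(5f 1d 5c 5c 5c 5c 5c 02 e1) = 032b ← matches
m3: inner = H(35 77 36 36 36 36 36 79 a6) = 02 d9; tag = H(5f 1d 5c 5c 5c 5c 5c 02 d9) = 0323

2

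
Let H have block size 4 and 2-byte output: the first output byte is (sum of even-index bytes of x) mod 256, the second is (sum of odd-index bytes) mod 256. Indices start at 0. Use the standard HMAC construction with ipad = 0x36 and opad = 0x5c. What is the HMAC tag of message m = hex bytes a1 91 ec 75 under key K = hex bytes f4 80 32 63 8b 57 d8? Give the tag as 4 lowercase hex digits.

Key hex bytes f4 80 32 63 8b 57 d8 is 7 bytes > B = 4, so hash it first: H(key) = 89 3a, then zero-pad to 4 bytes: K' = 89 3a 00 00.
K' ⊕ ipad = bf 0c 36 36.  K' ⊕ opad = d5 66 5c 5c.
Inner input = (K'⊕ipad) ∥ m = bf 0c 36 36 ∥ a1 91 ec 75.
Inner hash: even-index sum = 642 mod 256 = 130; odd-index sum = 328 mod 256 = 72 → 82 48.
Outer input = (K'⊕opad) ∥ inner = d5 66 5c 5c ∥ 82 48.
Outer hash (tag): even-index sum = 435 mod 256 = 179; odd-index sum = 266 mod 256 = 10 → b3 0a.

b30a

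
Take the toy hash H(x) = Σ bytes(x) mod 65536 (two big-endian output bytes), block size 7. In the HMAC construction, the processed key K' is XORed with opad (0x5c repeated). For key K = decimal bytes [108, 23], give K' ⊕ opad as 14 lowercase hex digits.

Key decimal bytes [108, 23] = 6c 17 is 2 bytes ≤ B = 7; zero-pad to 7 bytes: K' = 6c 17 00 00 00 00 00.
XOR each byte with 0x5c: 6c⊕5c=30, 17⊕5c=4b, 00⊕5c=5c, 00⊕5c=5c, 00⊕5c=5c, 00⊕5c=5c, 00⊕5c=5c.

304b5c5c5c5c5c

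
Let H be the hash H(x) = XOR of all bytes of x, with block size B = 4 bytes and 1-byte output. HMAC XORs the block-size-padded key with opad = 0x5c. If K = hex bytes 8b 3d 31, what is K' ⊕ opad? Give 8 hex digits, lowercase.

d7616d5c

Key hex bytes 8b 3d 31 is 3 bytes ≤ B = 4; zero-pad to 4 bytes: K' = 8b 3d 31 00.
XOR each byte with 0x5c: 8b⊕5c=d7, 3d⊕5c=61, 31⊕5c=6d, 00⊕5c=5c.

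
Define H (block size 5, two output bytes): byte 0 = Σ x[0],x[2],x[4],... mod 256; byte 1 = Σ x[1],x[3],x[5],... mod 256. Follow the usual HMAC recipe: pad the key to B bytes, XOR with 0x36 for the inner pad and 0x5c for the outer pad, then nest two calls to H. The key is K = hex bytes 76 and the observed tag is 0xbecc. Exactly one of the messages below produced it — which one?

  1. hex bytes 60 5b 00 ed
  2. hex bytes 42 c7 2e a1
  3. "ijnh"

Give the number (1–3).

Key hex bytes 76 is 1 byte ≤ B = 5; zero-pad to 5 bytes: K' = 76 00 00 00 00.
K' ⊕ ipad = 40 36 36 36 36; K' ⊕ opad = 2a 5c 5c 5c 5c.
m1: inner = H(40 36 36 36 36 60 5b 00 ed) = f4 cc; tag = H(2a 5c 5c 5c 5c f4 cc) = aeac
m2: inner = H(40 36 36 36 36 42 c7 2e a1) = 14 dc; tag = H(2a 5c 5c 5c 5c 14 dc) = becc ← matches
m3: inner = H(40 36 36 36 36 69 6a 6e 68) = 7e 43; tag = H(2a 5c 5c 5c 5c 7e 43) = 2536

2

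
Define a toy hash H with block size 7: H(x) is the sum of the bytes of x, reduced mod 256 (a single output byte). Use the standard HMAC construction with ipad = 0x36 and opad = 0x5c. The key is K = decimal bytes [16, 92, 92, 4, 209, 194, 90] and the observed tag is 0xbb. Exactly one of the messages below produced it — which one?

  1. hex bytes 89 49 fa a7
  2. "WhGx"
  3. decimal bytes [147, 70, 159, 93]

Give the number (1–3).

1

Key decimal bytes [16, 92, 92, 4, 209, 194, 90] = 10 5c 5c 04 d1 c2 5a is exactly B = 7 bytes: K' = 10 5c 5c 04 d1 c2 5a.
K' ⊕ ipad = 26 6a 6a 32 e7 f4 6c; K' ⊕ opad = 4c 00 00 58 8d 9e 06.
m1: inner = H(26 6a 6a 32 e7 f4 6c 89 49 fa a7) = e6; tag = H(4c 00 00 58 8d 9e 06 e6) = bb ← matches
m2: inner = H(26 6a 6a 32 e7 f4 6c 57 68 47 78) = f1; tag = H(4c 00 00 58 8d 9e 06 f1) = c6
m3: inner = H(26 6a 6a 32 e7 f4 6c 93 46 9f 5d) = 48; tag = H(4c 00 00 58 8d 9e 06 48) = 1d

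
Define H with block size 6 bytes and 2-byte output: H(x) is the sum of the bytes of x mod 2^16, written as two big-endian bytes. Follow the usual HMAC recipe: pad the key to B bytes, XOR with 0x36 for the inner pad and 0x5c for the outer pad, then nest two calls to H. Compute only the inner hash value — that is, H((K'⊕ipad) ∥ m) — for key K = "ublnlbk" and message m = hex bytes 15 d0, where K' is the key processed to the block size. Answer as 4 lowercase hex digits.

Key "ublnlbk" = 75 62 6c 6e 6c 62 6b is 7 bytes > B = 6, so hash it first: H(key) = 02 ea, then zero-pad to 6 bytes: K' = 02 ea 00 00 00 00.
K' ⊕ ipad = 34 dc 36 36 36 36.
Inner input = 34 dc 36 36 36 36 ∥ 15 d0.
Inner hash: sum = 52+220+54+54+54+54+21+208 = 717 → 02 cd.

02cd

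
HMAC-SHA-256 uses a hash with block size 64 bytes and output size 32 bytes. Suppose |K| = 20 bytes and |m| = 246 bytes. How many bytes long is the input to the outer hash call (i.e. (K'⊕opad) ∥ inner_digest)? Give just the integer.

Key is 20 ≤ 64 bytes, zero-padded: |K'| = 64.
Outer input = (K'⊕opad) ∥ H(inner) → 64 + 32 = 96 bytes.

96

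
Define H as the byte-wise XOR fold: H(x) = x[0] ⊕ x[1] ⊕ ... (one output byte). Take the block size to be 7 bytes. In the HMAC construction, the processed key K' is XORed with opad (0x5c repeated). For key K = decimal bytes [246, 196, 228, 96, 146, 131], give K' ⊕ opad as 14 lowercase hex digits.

aa98b83ccedf5c

Key decimal bytes [246, 196, 228, 96, 146, 131] = f6 c4 e4 60 92 83 is 6 bytes ≤ B = 7; zero-pad to 7 bytes: K' = f6 c4 e4 60 92 83 00.
XOR each byte with 0x5c: f6⊕5c=aa, c4⊕5c=98, e4⊕5c=b8, 60⊕5c=3c, 92⊕5c=ce, 83⊕5c=df, 00⊕5c=5c.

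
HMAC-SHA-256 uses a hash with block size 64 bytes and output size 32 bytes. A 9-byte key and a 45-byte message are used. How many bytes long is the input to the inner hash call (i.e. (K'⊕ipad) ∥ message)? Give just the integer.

Key is 9 ≤ 64 bytes, zero-padded: |K'| = 64.
Inner input = (K'⊕ipad) ∥ m → 64 + 45 = 109 bytes.

109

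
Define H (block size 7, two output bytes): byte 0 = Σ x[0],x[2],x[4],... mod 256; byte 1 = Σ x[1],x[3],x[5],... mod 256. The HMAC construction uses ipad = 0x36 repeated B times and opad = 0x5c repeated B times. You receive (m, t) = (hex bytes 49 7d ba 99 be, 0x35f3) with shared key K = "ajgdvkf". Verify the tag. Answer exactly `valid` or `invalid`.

invalid

Key "ajgdvkf" = 61 6a 67 64 76 6b 66 is exactly B = 7 bytes: K' = 61 6a 67 64 76 6b 66.
K' ⊕ ipad = 57 5c 51 52 40 5d 50; K' ⊕ opad = 3d 36 3b 38 2a 37 3a.
Inner hash: even-index sum = 590 mod 256 = 78; odd-index sum = 716 mod 256 = 204 → 4e cc.
Outer hash (recomputed tag): even-index sum = 424 mod 256 = 168; odd-index sum = 243 mod 256 = 243 → a8 f3.
Recomputed tag = a8f3; claimed = 35f3 → mismatch.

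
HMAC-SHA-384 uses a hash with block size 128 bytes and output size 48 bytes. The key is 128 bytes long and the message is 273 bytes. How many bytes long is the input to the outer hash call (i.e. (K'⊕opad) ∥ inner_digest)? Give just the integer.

176

Key is 128 ≤ 128 bytes, zero-padded: |K'| = 128.
Outer input = (K'⊕opad) ∥ H(inner) → 128 + 48 = 176 bytes.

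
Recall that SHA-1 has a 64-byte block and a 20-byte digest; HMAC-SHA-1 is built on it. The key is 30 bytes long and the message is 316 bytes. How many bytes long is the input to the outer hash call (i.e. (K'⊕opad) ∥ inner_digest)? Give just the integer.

84

Key is 30 ≤ 64 bytes, zero-padded: |K'| = 64.
Outer input = (K'⊕opad) ∥ H(inner) → 64 + 20 = 84 bytes.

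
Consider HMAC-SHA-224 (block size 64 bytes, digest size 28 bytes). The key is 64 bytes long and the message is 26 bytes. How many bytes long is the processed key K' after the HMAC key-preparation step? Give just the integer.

Key is 64 ≤ 64 bytes, zero-padded: |K'| = 64.

64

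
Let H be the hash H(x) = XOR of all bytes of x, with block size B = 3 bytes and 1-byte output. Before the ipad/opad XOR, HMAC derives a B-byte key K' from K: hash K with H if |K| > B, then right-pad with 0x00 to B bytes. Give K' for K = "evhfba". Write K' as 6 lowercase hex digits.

1e0000

|K| = 6 > B = 3, so first hash the key.
H(K): XOR 65⊕76⊕68⊕66⊕62⊕61 = 1e.
Zero-pad H(K) = 1e to 3 bytes: K' = 1e 00 00.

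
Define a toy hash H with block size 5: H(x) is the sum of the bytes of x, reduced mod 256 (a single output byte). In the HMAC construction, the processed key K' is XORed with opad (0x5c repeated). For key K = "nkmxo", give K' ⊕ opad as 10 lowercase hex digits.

Key "nkmxo" = 6e 6b 6d 78 6f is exactly B = 5 bytes: K' = 6e 6b 6d 78 6f.
XOR each byte with 0x5c: 6e⊕5c=32, 6b⊕5c=37, 6d⊕5c=31, 78⊕5c=24, 6f⊕5c=33.

3237312433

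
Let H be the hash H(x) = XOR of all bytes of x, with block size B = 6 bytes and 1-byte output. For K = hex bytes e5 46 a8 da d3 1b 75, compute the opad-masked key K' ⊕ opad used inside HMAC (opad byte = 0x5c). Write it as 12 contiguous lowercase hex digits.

Key hex bytes e5 46 a8 da d3 1b 75 is 7 bytes > B = 6, so hash it first: H(key) = 6c, then zero-pad to 6 bytes: K' = 6c 00 00 00 00 00.
XOR each byte with 0x5c: 6c⊕5c=30, 00⊕5c=5c, 00⊕5c=5c, 00⊕5c=5c, 00⊕5c=5c, 00⊕5c=5c.

305c5c5c5c5c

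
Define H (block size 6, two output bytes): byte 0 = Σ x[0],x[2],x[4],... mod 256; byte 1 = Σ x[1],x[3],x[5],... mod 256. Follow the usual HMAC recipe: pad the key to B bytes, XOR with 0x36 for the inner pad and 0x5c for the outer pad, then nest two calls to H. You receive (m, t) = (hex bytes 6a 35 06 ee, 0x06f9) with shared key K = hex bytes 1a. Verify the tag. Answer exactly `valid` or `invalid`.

Key hex bytes 1a is 1 byte ≤ B = 6; zero-pad to 6 bytes: K' = 1a 00 00 00 00 00.
K' ⊕ ipad = 2c 36 36 36 36 36; K' ⊕ opad = 46 5c 5c 5c 5c 5c.
Inner hash: even-index sum = 264 mod 256 = 8; odd-index sum = 453 mod 256 = 197 → 08 c5.
Outer hash (recomputed tag): even-index sum = 262 mod 256 = 6; odd-index sum = 473 mod 256 = 217 → 06 d9.
Recomputed tag = 06d9; claimed = 06f9 → mismatch.

invalid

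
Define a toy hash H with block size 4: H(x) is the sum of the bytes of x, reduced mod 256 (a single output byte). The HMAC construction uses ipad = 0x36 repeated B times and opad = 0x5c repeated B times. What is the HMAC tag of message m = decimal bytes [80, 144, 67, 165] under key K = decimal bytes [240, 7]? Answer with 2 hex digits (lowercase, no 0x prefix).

Key decimal bytes [240, 7] = f0 07 is 2 bytes ≤ B = 4; zero-pad to 4 bytes: K' = f0 07 00 00.
K' ⊕ ipad = c6 31 36 36.  K' ⊕ opad = ac 5b 5c 5c.
Inner input = (K'⊕ipad) ∥ m = c6 31 36 36 ∥ 50 90 43 a5.
Inner hash: sum = 198+49+54+54+80+144+67+165 = 811; mod 256 = 43 → 2b.
Outer input = (K'⊕opad) ∥ inner = ac 5b 5c 5c ∥ 2b.
Outer hash (tag): sum = 172+91+92+92+43 = 490; mod 256 = 234 → ea.

ea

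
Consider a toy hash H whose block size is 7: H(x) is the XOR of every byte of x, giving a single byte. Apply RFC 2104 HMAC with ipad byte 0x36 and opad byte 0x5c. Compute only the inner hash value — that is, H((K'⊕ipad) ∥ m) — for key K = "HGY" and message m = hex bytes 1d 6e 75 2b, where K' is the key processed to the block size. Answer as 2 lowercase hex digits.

4d

Key "HGY" = 48 47 59 is 3 bytes ≤ B = 7; zero-pad to 7 bytes: K' = 48 47 59 00 00 00 00.
K' ⊕ ipad = 7e 71 6f 36 36 36 36.
Inner input = 7e 71 6f 36 36 36 36 ∥ 1d 6e 75 2b.
Inner hash: XOR 7e⊕71⊕6f⊕36⊕36⊕36⊕36⊕1d⊕6e⊕75⊕2b = 4d.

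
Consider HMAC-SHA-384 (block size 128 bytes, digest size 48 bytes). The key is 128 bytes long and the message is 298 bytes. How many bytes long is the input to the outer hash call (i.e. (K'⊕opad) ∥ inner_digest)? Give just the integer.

Key is 128 ≤ 128 bytes, zero-padded: |K'| = 128.
Outer input = (K'⊕opad) ∥ H(inner) → 128 + 48 = 176 bytes.

176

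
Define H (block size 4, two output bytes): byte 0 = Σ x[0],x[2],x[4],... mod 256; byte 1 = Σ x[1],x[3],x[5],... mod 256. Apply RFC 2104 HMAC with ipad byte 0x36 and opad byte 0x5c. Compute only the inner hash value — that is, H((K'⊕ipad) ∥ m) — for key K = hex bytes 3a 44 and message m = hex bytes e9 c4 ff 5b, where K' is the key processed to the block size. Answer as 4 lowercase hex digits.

Key hex bytes 3a 44 is 2 bytes ≤ B = 4; zero-pad to 4 bytes: K' = 3a 44 00 00.
K' ⊕ ipad = 0c 72 36 36.
Inner input = 0c 72 36 36 ∥ e9 c4 ff 5b.
Inner hash: even-index sum = 554 mod 256 = 42; odd-index sum = 455 mod 256 = 199 → 2a c7.

2ac7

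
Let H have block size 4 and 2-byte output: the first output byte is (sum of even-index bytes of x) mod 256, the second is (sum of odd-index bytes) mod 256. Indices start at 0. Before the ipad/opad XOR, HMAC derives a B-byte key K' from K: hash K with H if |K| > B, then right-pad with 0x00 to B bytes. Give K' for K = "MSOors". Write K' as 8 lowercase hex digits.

|K| = 6 > B = 4, so first hash the key.
H(K): even-index sum = 270 mod 256 = 14; odd-index sum = 309 mod 256 = 53 → 0e 35.
Zero-pad H(K) = 0e 35 to 4 bytes: K' = 0e 35 00 00.

0e350000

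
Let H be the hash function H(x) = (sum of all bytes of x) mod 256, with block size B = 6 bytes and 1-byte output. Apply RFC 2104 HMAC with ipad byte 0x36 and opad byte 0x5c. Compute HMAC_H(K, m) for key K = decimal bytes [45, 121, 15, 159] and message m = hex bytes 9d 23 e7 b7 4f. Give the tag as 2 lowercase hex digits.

Key decimal bytes [45, 121, 15, 159] = 2d 79 0f 9f is 4 bytes ≤ B = 6; zero-pad to 6 bytes: K' = 2d 79 0f 9f 00 00.
K' ⊕ ipad = 1b 4f 39 a9 36 36.  K' ⊕ opad = 71 25 53 c3 5c 5c.
Inner input = (K'⊕ipad) ∥ m = 1b 4f 39 a9 36 36 ∥ 9d 23 e7 b7 4f.
Inner hash: sum = 27+79+57+169+54+54+157+35+231+183+79 = 1125; mod 256 = 101 → 65.
Outer input = (K'⊕opad) ∥ inner = 71 25 53 c3 5c 5c ∥ 65.
Outer hash (tag): sum = 113+37+83+195+92+92+101 = 713; mod 256 = 201 → c9.

c9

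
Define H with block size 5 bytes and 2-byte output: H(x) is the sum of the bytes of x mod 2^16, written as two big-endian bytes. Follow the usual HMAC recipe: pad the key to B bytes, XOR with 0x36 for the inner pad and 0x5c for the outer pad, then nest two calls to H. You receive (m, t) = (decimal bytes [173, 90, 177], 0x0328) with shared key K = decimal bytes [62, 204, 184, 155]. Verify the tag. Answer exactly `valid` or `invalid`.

valid

Key decimal bytes [62, 204, 184, 155] = 3e cc b8 9b is 4 bytes ≤ B = 5; zero-pad to 5 bytes: K' = 3e cc b8 9b 00.
K' ⊕ ipad = 08 fa 8e ad 36; K' ⊕ opad = 62 90 e4 c7 5c.
Inner hash: sum = 8+250+142+173+54+173+90+177 = 1067 → 04 2b.
Outer hash (recomputed tag): sum = 98+144+228+199+92+4+43 = 808 → 03 28.
Recomputed tag = 0328; claimed = 0328 → match.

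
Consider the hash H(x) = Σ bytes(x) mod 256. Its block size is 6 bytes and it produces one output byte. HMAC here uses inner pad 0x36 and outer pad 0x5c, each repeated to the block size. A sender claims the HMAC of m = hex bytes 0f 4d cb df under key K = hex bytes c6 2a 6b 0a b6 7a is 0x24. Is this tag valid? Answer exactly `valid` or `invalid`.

valid

Key hex bytes c6 2a 6b 0a b6 7a is exactly B = 6 bytes: K' = c6 2a 6b 0a b6 7a.
K' ⊕ ipad = f0 1c 5d 3c 80 4c; K' ⊕ opad = 9a 76 37 56 ea 26.
Inner hash: sum = 240+28+93+60+128+76+15+77+203+223 = 1143; mod 256 = 119 → 77.
Outer hash (recomputed tag): sum = 154+118+55+86+234+38+119 = 804; mod 256 = 36 → 24.
Recomputed tag = 24; claimed = 24 → match.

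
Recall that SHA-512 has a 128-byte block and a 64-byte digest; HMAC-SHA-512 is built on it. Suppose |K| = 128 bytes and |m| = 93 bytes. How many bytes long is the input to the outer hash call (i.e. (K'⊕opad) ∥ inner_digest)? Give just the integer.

192

Key is 128 ≤ 128 bytes, zero-padded: |K'| = 128.
Outer input = (K'⊕opad) ∥ H(inner) → 128 + 64 = 192 bytes.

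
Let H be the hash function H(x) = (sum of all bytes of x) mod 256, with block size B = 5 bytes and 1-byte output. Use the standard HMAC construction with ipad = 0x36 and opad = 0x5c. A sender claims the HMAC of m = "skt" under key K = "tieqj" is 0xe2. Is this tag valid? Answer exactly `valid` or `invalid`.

Key "tieqj" = 74 69 65 71 6a is exactly B = 5 bytes: K' = 74 69 65 71 6a.
K' ⊕ ipad = 42 5f 53 47 5c; K' ⊕ opad = 28 35 39 2d 36.
Inner hash: sum = 66+95+83+71+92+115+107+116 = 745; mod 256 = 233 → e9.
Outer hash (recomputed tag): sum = 40+53+57+45+54+233 = 482; mod 256 = 226 → e2.
Recomputed tag = e2; claimed = e2 → match.

valid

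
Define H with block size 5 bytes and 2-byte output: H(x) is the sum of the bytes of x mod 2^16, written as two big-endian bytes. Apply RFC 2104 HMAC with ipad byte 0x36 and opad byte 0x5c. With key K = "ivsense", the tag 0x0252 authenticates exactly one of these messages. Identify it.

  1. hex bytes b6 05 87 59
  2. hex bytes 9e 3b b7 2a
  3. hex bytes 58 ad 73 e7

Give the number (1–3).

1

Key "ivsense" = 69 76 73 65 6e 73 65 is 7 bytes > B = 5, so hash it first: H(key) = 02 fd, then zero-pad to 5 bytes: K' = 02 fd 00 00 00.
K' ⊕ ipad = 34 cb 36 36 36; K' ⊕ opad = 5e a1 5c 5c 5c.
m1: inner = H(34 cb 36 36 36 b6 05 87 59) = 03 3c; tag = H(5e a1 5c 5c 5c 03 3c) = 0252 ← matches
m2: inner = H(34 cb 36 36 36 9e 3b b7 2a) = 03 5b; tag = H(5e a1 5c 5c 5c 03 5b) = 0271
m3: inner = H(34 cb 36 36 36 58 ad 73 e7) = 04 00; tag = H(5e a1 5c 5c 5c 04 00) = 0217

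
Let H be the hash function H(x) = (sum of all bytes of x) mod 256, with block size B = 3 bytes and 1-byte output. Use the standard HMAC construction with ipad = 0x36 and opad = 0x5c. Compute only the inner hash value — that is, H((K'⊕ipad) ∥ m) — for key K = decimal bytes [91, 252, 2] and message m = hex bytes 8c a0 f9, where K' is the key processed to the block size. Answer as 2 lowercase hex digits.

90

Key decimal bytes [91, 252, 2] = 5b fc 02 is exactly B = 3 bytes: K' = 5b fc 02.
K' ⊕ ipad = 6d ca 34.
Inner input = 6d ca 34 ∥ 8c a0 f9.
Inner hash: sum = 109+202+52+140+160+249 = 912; mod 256 = 144 → 90.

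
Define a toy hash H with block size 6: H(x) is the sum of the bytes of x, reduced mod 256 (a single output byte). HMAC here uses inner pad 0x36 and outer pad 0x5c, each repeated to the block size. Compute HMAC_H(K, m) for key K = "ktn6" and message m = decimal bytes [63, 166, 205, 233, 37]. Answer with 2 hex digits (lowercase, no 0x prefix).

d6

Key "ktn6" = 6b 74 6e 36 is 4 bytes ≤ B = 6; zero-pad to 6 bytes: K' = 6b 74 6e 36 00 00.
K' ⊕ ipad = 5d 42 58 00 36 36.  K' ⊕ opad = 37 28 32 6a 5c 5c.
Inner input = (K'⊕ipad) ∥ m = 5d 42 58 00 36 36 ∥ 3f a6 cd e9 25.
Inner hash: sum = 93+66+88+0+54+54+63+166+205+233+37 = 1059; mod 256 = 35 → 23.
Outer input = (K'⊕opad) ∥ inner = 37 28 32 6a 5c 5c ∥ 23.
Outer hash (tag): sum = 55+40+50+106+92+92+35 = 470; mod 256 = 214 → d6.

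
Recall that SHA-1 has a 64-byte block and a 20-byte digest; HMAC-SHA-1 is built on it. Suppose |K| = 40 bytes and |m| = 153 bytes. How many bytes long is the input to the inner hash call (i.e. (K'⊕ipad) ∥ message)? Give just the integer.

217

Key is 40 ≤ 64 bytes, zero-padded: |K'| = 64.
Inner input = (K'⊕ipad) ∥ m → 64 + 153 = 217 bytes.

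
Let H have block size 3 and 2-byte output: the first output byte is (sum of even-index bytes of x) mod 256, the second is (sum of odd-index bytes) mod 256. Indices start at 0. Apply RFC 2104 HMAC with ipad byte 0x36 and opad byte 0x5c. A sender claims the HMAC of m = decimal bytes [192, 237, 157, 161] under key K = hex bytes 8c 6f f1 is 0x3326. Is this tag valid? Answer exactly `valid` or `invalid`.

invalid

Key hex bytes 8c 6f f1 is exactly B = 3 bytes: K' = 8c 6f f1.
K' ⊕ ipad = ba 59 c7; K' ⊕ opad = d0 33 ad.
Inner hash: even-index sum = 783 mod 256 = 15; odd-index sum = 438 mod 256 = 182 → 0f b6.
Outer hash (recomputed tag): even-index sum = 563 mod 256 = 51; odd-index sum = 66 mod 256 = 66 → 33 42.
Recomputed tag = 3342; claimed = 3326 → mismatch.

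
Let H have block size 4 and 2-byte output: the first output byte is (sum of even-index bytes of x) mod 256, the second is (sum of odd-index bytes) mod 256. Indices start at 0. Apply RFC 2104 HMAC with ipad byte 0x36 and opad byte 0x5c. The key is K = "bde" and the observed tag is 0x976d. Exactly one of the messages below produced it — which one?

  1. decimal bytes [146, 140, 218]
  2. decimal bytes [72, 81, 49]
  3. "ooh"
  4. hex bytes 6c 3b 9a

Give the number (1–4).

2

Key "bde" = 62 64 65 is 3 bytes ≤ B = 4; zero-pad to 4 bytes: K' = 62 64 65 00.
K' ⊕ ipad = 54 52 53 36; K' ⊕ opad = 3e 38 39 5c.
m1: inner = H(54 52 53 36 92 8c da) = 13 14; tag = H(3e 38 39 5c 13 14) = 8aa8
m2: inner = H(54 52 53 36 48 51 31) = 20 d9; tag = H(3e 38 39 5c 20 d9) = 976d ← matches
m3: inner = H(54 52 53 36 6f 6f 68) = 7e f7; tag = H(3e 38 39 5c 7e f7) = f58b
m4: inner = H(54 52 53 36 6c 3b 9a) = ad c3; tag = H(3e 38 39 5c ad c3) = 2457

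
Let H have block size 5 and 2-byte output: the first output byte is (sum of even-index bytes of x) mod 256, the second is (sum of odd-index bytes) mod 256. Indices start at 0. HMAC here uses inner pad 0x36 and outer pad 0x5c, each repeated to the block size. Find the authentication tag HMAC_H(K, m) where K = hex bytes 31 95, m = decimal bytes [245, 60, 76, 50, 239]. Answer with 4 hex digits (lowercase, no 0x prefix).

2e06

Key hex bytes 31 95 is 2 bytes ≤ B = 5; zero-pad to 5 bytes: K' = 31 95 00 00 00.
K' ⊕ ipad = 07 a3 36 36 36.  K' ⊕ opad = 6d c9 5c 5c 5c.
Inner input = (K'⊕ipad) ∥ m = 07 a3 36 36 36 ∥ f5 3c 4c 32 ef.
Inner hash: even-index sum = 225 mod 256 = 225; odd-index sum = 777 mod 256 = 9 → e1 09.
Outer input = (K'⊕opad) ∥ inner = 6d c9 5c 5c 5c ∥ e1 09.
Outer hash (tag): even-index sum = 302 mod 256 = 46; odd-index sum = 518 mod 256 = 6 → 2e 06.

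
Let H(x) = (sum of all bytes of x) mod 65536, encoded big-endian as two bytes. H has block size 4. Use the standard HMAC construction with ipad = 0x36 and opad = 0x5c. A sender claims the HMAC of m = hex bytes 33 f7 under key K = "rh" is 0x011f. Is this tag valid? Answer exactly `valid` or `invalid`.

Key "rh" = 72 68 is 2 bytes ≤ B = 4; zero-pad to 4 bytes: K' = 72 68 00 00.
K' ⊕ ipad = 44 5e 36 36; K' ⊕ opad = 2e 34 5c 5c.
Inner hash: sum = 68+94+54+54+51+247 = 568 → 02 38.
Outer hash (recomputed tag): sum = 46+52+92+92+2+56 = 340 → 01 54.
Recomputed tag = 0154; claimed = 011f → mismatch.

invalid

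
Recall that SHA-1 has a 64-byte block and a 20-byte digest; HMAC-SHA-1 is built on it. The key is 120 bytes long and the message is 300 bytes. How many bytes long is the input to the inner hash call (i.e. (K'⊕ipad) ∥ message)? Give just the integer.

364

Key is 120 > 64 bytes, so it is hashed to 20 bytes then zero-padded to 64: |K'| = 64.
Inner input = (K'⊕ipad) ∥ m → 64 + 300 = 364 bytes.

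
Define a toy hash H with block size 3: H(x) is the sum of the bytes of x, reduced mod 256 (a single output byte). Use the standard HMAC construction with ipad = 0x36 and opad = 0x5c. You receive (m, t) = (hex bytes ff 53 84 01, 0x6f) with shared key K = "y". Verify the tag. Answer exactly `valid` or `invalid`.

Key "y" = 79 is 1 byte ≤ B = 3; zero-pad to 3 bytes: K' = 79 00 00.
K' ⊕ ipad = 4f 36 36; K' ⊕ opad = 25 5c 5c.
Inner hash: sum = 79+54+54+255+83+132+1 = 658; mod 256 = 146 → 92.
Outer hash (recomputed tag): sum = 37+92+92+146 = 367; mod 256 = 111 → 6f.
Recomputed tag = 6f; claimed = 6f → match.

valid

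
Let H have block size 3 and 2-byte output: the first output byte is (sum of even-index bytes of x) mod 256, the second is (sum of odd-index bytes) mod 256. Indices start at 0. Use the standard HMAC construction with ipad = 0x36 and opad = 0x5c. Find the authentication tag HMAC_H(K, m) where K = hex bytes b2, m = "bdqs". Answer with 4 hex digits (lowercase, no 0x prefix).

Key hex bytes b2 is 1 byte ≤ B = 3; zero-pad to 3 bytes: K' = b2 00 00.
K' ⊕ ipad = 84 36 36.  K' ⊕ opad = ee 5c 5c.
Inner input = (K'⊕ipad) ∥ m = 84 36 36 ∥ 62 64 71 73.
Inner hash: even-index sum = 401 mod 256 = 145; odd-index sum = 265 mod 256 = 9 → 91 09.
Outer input = (K'⊕opad) ∥ inner = ee 5c 5c ∥ 91 09.
Outer hash (tag): even-index sum = 339 mod 256 = 83; odd-index sum = 237 mod 256 = 237 → 53 ed.

53ed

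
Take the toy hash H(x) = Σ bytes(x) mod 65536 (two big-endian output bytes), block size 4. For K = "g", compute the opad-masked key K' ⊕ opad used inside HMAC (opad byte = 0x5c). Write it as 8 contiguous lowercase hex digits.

3b5c5c5c

Key "g" = 67 is 1 byte ≤ B = 4; zero-pad to 4 bytes: K' = 67 00 00 00.
XOR each byte with 0x5c: 67⊕5c=3b, 00⊕5c=5c, 00⊕5c=5c, 00⊕5c=5c.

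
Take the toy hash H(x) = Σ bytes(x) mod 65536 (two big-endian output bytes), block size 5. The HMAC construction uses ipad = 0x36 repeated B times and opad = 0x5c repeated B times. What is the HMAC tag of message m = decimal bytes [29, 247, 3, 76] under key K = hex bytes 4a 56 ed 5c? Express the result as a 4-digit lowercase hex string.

01ea

Key hex bytes 4a 56 ed 5c is 4 bytes ≤ B = 5; zero-pad to 5 bytes: K' = 4a 56 ed 5c 00.
K' ⊕ ipad = 7c 60 db 6a 36.  K' ⊕ opad = 16 0a b1 00 5c.
Inner input = (K'⊕ipad) ∥ m = 7c 60 db 6a 36 ∥ 1d f7 03 4c.
Inner hash: sum = 124+96+219+106+54+29+247+3+76 = 954 → 03 ba.
Outer input = (K'⊕opad) ∥ inner = 16 0a b1 00 5c ∥ 03 ba.
Outer hash (tag): sum = 22+10+177+0+92+3+186 = 490 → 01 ea.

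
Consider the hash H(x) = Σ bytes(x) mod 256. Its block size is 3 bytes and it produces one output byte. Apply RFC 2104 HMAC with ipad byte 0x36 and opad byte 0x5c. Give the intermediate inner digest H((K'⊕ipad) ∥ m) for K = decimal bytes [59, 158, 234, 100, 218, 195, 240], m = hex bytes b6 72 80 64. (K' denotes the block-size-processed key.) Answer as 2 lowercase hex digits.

fa

Key decimal bytes [59, 158, 234, 100, 218, 195, 240] = 3b 9e ea 64 da c3 f0 is 7 bytes > B = 3, so hash it first: H(key) = b4, then zero-pad to 3 bytes: K' = b4 00 00.
K' ⊕ ipad = 82 36 36.
Inner input = 82 36 36 ∥ b6 72 80 64.
Inner hash: sum = 130+54+54+182+114+128+100 = 762; mod 256 = 250 → fa.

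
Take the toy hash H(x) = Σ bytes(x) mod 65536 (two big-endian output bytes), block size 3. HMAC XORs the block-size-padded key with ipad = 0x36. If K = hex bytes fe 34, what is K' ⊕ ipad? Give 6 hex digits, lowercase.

c80236

Key hex bytes fe 34 is 2 bytes ≤ B = 3; zero-pad to 3 bytes: K' = fe 34 00.
XOR each byte with 0x36: fe⊕36=c8, 34⊕36=02, 00⊕36=36.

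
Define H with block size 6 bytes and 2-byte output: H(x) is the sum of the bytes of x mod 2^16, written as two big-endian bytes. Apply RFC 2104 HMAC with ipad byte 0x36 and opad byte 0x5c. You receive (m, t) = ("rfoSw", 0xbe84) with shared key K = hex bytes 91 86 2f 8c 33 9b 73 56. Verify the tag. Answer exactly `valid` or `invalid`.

Key hex bytes 91 86 2f 8c 33 9b 73 56 is 8 bytes > B = 6, so hash it first: H(key) = 03 69, then zero-pad to 6 bytes: K' = 03 69 00 00 00 00.
K' ⊕ ipad = 35 5f 36 36 36 36; K' ⊕ opad = 5f 35 5c 5c 5c 5c.
Inner hash: sum = 53+95+54+54+54+54+114+102+111+83+119 = 893 → 03 7d.
Outer hash (recomputed tag): sum = 95+53+92+92+92+92+3+125 = 644 → 02 84.
Recomputed tag = 0284; claimed = be84 → mismatch.

invalid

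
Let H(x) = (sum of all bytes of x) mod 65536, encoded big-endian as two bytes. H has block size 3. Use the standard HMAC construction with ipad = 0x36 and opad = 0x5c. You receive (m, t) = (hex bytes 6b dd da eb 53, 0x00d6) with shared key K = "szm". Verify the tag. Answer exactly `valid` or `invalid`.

valid

Key "szm" = 73 7a 6d is exactly B = 3 bytes: K' = 73 7a 6d.
K' ⊕ ipad = 45 4c 5b; K' ⊕ opad = 2f 26 31.
Inner hash: sum = 69+76+91+107+221+218+235+83 = 1100 → 04 4c.
Outer hash (recomputed tag): sum = 47+38+49+4+76 = 214 → 00 d6.
Recomputed tag = 00d6; claimed = 00d6 → match.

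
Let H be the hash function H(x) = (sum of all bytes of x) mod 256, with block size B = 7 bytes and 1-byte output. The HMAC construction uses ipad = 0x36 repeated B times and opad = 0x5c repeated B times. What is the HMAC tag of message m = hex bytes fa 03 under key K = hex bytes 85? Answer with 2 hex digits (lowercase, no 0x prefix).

Key hex bytes 85 is 1 byte ≤ B = 7; zero-pad to 7 bytes: K' = 85 00 00 00 00 00 00.
K' ⊕ ipad = b3 36 36 36 36 36 36.  K' ⊕ opad = d9 5c 5c 5c 5c 5c 5c.
Inner input = (K'⊕ipad) ∥ m = b3 36 36 36 36 36 36 ∥ fa 03.
Inner hash: sum = 179+54+54+54+54+54+54+250+3 = 756; mod 256 = 244 → f4.
Outer input = (K'⊕opad) ∥ inner = d9 5c 5c 5c 5c 5c 5c ∥ f4.
Outer hash (tag): sum = 217+92+92+92+92+92+92+244 = 1013; mod 256 = 245 → f5.

f5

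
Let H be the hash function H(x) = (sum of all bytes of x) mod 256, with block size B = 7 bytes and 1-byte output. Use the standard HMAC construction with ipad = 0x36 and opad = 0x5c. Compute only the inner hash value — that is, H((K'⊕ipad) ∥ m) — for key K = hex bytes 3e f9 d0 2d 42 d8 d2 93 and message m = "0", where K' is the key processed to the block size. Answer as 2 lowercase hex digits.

f9

Key hex bytes 3e f9 d0 2d 42 d8 d2 93 is 8 bytes > B = 7, so hash it first: H(key) = b3, then zero-pad to 7 bytes: K' = b3 00 00 00 00 00 00.
K' ⊕ ipad = 85 36 36 36 36 36 36.
Inner input = 85 36 36 36 36 36 36 ∥ 30.
Inner hash: sum = 133+54+54+54+54+54+54+48 = 505; mod 256 = 249 → f9.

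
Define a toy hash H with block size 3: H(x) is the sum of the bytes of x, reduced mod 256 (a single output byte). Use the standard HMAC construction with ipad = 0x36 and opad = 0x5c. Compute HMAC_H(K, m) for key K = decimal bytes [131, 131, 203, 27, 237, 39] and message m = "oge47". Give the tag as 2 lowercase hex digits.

5c

Key decimal bytes [131, 131, 203, 27, 237, 39] = 83 83 cb 1b ed 27 is 6 bytes > B = 3, so hash it first: H(key) = 00, then zero-pad to 3 bytes: K' = 00 00 00.
K' ⊕ ipad = 36 36 36.  K' ⊕ opad = 5c 5c 5c.
Inner input = (K'⊕ipad) ∥ m = 36 36 36 ∥ 6f 67 65 34 37.
Inner hash: sum = 54+54+54+111+103+101+52+55 = 584; mod 256 = 72 → 48.
Outer input = (K'⊕opad) ∥ inner = 5c 5c 5c ∥ 48.
Outer hash (tag): sum = 92+92+92+72 = 348; mod 256 = 92 → 5c.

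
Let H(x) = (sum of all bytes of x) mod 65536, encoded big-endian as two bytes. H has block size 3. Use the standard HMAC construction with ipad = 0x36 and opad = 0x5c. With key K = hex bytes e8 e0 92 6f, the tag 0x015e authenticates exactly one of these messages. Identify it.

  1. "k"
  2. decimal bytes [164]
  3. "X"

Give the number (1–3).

2

Key hex bytes e8 e0 92 6f is 4 bytes > B = 3, so hash it first: H(key) = 02 c9, then zero-pad to 3 bytes: K' = 02 c9 00.
K' ⊕ ipad = 34 ff 36; K' ⊕ opad = 5e 95 5c.
m1: inner = H(34 ff 36 6b) = 01 d4; tag = H(5e 95 5c 01 d4) = 0224
m2: inner = H(34 ff 36 a4) = 02 0d; tag = H(5e 95 5c 02 0d) = 015e ← matches
m3: inner = H(34 ff 36 58) = 01 c1; tag = H(5e 95 5c 01 c1) = 0211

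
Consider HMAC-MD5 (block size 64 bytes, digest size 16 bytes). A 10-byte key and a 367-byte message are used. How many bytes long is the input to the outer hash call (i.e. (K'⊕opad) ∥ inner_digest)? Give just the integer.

Key is 10 ≤ 64 bytes, zero-padded: |K'| = 64.
Outer input = (K'⊕opad) ∥ H(inner) → 64 + 16 = 80 bytes.

80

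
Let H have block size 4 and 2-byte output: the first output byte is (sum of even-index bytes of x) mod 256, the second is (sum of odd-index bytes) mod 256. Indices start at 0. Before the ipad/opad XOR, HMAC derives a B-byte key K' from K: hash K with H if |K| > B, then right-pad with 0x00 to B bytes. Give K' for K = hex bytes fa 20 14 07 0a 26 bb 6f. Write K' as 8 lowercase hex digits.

|K| = 8 > B = 4, so first hash the key.
H(K): even-index sum = 467 mod 256 = 211; odd-index sum = 188 mod 256 = 188 → d3 bc.
Zero-pad H(K) = d3 bc to 4 bytes: K' = d3 bc 00 00.

d3bc0000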